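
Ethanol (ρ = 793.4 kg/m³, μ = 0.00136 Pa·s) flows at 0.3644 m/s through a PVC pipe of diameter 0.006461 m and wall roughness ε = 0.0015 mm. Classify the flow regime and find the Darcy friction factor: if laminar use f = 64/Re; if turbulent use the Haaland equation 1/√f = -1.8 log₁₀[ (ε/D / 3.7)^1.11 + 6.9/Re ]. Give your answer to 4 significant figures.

f ≈ 0.04660

Re = ρVD/μ = 793.4·0.3644·0.006461/0.00136 = 1374.
Re < 2300 → laminar, so f = 64/Re = 0.0466 (roughness is irrelevant in laminar flow).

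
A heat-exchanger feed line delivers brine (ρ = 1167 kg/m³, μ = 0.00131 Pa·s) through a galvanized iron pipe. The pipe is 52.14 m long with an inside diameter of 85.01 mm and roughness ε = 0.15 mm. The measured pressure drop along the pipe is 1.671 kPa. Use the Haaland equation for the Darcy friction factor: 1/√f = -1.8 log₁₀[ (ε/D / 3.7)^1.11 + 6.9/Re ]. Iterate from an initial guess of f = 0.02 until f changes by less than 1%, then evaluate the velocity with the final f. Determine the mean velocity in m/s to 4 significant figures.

Rearranging Darcy-Weisbach: V = √(2·ΔP·D/(f·L·ρ)). With ε/D = 0.00015/0.08501 = 0.00176, iterate starting from f = 0.02:
  f = 0.02 → V = √(2·1671·0.08501/(0.02·52.14·1167)) = 0.4832 m/s; Re = ρVD/μ = 3.659e+04; f → 0.02663
  f = 0.02663 → V = 0.4187 m/s; Re = 3.171e+04; f → 0.02712
  f = 0.02712 → V = 0.4149 m/s; Re = 3.142e+04; f → 0.02715
Converged (Δf/f < 1%). With the final f = 0.02715: V = √(2·1671·0.08501/(0.02715·52.14·1167)) = 0.4147 m/s.

V ≈ 0.4147 m/s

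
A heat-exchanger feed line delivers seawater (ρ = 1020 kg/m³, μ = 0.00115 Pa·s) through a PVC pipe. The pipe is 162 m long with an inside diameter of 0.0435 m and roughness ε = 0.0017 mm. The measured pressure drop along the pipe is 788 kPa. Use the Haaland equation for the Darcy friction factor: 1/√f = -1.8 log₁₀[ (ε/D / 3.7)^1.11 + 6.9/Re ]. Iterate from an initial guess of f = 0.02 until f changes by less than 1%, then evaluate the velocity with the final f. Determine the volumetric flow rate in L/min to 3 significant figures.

Rearranging Darcy-Weisbach: V = √(2·ΔP·D/(f·L·ρ)). With ε/D = 1.7e-06/0.0435 = 3.91e-05, iterate starting from f = 0.02:
  f = 0.02 → V = √(2·7.88e+05·0.0435/(0.02·162·1020)) = 4.555 m/s; Re = ρVD/μ = 1.757e+05; f → 0.01613
  f = 0.01613 → V = 5.071 m/s; Re = 1.957e+05; f → 0.01582
  f = 0.01582 → V = 5.121 m/s; Re = 1.976e+05; f → 0.01579
Converged (Δf/f < 1%). With the final f = 0.01579: V = √(2·7.88e+05·0.0435/(0.01579·162·1020)) = 5.126 m/s.
Q = V·A = 5.126·(π/4·0.0435²) = 0.007618 m³/s = 457 L/min.

Q ≈ 457 L/min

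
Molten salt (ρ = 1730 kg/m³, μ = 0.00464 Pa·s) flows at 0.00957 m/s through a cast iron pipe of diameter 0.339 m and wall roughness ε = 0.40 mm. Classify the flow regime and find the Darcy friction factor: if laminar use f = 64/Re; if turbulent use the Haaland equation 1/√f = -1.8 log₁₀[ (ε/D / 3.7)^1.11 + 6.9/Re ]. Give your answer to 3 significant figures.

Re = ρVD/μ = 1730·0.00957·0.339/0.00464 = 1210.
Re < 2300 → laminar, so f = 64/Re = 0.05291 (roughness is irrelevant in laminar flow).

f ≈ 0.0529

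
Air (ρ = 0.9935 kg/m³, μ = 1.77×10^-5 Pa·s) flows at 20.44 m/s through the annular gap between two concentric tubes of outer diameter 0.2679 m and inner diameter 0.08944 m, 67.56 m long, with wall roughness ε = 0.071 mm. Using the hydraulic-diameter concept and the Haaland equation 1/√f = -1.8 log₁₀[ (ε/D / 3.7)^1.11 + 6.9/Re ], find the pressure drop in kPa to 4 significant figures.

Hydraulic diameter D_h = 4A/P = D_o - D_i = 0.2679 - 0.08944 = 0.1785 m.
Re = ρVD_h/μ = 0.9935·20.44·0.1785/1.77e-05 = 2.047e+05.
ε/D_h = 7.1e-05/0.1785 = 0.000398; Haaland gives 1/√f = -1.8 log₁₀[3.94e-05+3.37e-05] = 7.445, so f = 0.01804.
ΔP = f(L/D_h)(ρV²/2) = 0.01804·67.56/0.1785·207.5 = 1417 Pa.
ΔP = 1.417 kPa.

ΔP ≈ 1.417 kPa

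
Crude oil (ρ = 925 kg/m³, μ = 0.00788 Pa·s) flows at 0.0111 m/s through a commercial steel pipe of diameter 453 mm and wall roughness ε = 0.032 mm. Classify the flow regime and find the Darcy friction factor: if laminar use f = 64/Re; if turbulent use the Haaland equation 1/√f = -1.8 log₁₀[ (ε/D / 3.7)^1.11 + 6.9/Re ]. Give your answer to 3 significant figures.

f ≈ 0.108

Re = ρVD/μ = 925·0.0111·0.453/0.00788 = 590.3.
Re < 2300 → laminar, so f = 64/Re = 0.1084 (roughness is irrelevant in laminar flow).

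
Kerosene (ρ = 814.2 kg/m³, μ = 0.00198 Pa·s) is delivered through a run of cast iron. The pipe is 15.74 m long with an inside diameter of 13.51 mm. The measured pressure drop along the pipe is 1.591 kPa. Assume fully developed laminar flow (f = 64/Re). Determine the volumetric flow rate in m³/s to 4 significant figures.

Q ≈ 4.174×10^-5 m³/s

For laminar flow, f = 64/Re with Re = ρVD/μ, so Darcy-Weisbach reduces to ΔP = 32μLV/D². Solving for V: V = ΔP·D²/(32μL) = 1591·(0.01351)²/(32·0.00198·15.74) = 0.2912 m/s.
Check: Re = ρVD/μ = 814.2·0.2912·0.01351/0.00198 = 1618 < 2300, so the laminar assumption holds.
Q = V·A = 0.2912·(π/4·0.01351²) = 4.174e-05 m³/s = 4.174×10^-5 m³/s.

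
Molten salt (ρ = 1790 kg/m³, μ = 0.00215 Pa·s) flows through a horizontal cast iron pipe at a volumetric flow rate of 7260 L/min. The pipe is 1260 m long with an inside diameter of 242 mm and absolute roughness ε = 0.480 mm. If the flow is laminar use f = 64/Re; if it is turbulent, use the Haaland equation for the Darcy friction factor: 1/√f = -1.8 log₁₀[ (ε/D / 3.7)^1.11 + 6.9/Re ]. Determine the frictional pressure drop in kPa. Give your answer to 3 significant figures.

Q = 7260 L/min = 7260/60000 = 0.121 m³/s.
Cross-sectional area A = πD²/4 = π(0.242)²/4 = 0.046 m²; mean velocity V = Q/A = 0.121/0.046 = 2.631 m/s.
Reynolds number Re = ρVD/μ = 1790 · 2.631 · 0.242 / 0.00215 = 5.3e+05.
Re > 4000 → turbulent. Relative roughness ε/D = 0.00048/0.242 = 0.00198. Haaland: 1/√f = -1.8 log₁₀[(0.00198/3.7)^1.11 + 6.9/5.3e+05] = -1.8 log₁₀[0.000234 + 1.3e-05] = 6.493, so f = 0.02372.
Darcy-Weisbach: ΔP = f(L/D)(ρV²/2) = 0.02372·(1260/0.242)·(1790·2.631²/2) = 0.02372·5207·6194 = 7.65e+05 Pa.
ΔP = 7.65e+05 Pa = 765 kPa.

ΔP ≈ 765 kPa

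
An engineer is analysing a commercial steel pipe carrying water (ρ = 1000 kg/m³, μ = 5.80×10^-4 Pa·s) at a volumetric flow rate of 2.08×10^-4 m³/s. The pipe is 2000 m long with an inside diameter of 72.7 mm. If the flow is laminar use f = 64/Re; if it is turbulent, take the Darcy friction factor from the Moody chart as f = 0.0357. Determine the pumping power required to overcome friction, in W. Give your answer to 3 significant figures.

P ≈ 0.256 W

Cross-sectional area A = πD²/4 = π(0.0727)²/4 = 0.004151 m²; mean velocity V = Q/A = 0.000208/0.004151 = 0.05011 m/s.
Reynolds number Re = ρVD/μ = 1000 · 0.05011 · 0.0727 / 0.00058 = 6281.
Re > 4000 → turbulent; use the Moody-chart value f = 0.0357.
Darcy-Weisbach: ΔP = f(L/D)(ρV²/2) = 0.0357·(2000/0.0727)·(1000·0.05011²/2) = 0.0357·2.751e+04·1.255 = 1233 Pa.
Pumping power P = QΔP = 0.000208·1233 = 0.2565 W = 0.256 W.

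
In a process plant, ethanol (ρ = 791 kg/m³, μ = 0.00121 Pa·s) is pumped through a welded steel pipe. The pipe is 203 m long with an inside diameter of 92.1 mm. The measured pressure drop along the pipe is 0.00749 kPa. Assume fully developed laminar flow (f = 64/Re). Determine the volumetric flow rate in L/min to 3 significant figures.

For laminar flow, f = 64/Re with Re = ρVD/μ, so Darcy-Weisbach reduces to ΔP = 32μLV/D². Solving for V: V = ΔP·D²/(32μL) = 7.49·(0.0921)²/(32·0.00121·203) = 0.008083 m/s.
Check: Re = ρVD/μ = 791·0.008083·0.0921/0.00121 = 486.7 < 2300, so the laminar assumption holds.
Q = V·A = 0.008083·(π/4·0.0921²) = 5.385e-05 m³/s = 3.23 L/min.

Q ≈ 3.23 L/min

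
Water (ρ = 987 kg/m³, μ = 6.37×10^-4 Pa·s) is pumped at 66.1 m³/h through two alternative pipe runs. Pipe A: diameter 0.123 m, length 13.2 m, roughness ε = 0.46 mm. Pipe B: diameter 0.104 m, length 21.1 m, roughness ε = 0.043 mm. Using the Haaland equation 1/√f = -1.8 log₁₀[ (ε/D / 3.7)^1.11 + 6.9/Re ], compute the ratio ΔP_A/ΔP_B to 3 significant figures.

Pipe A: V = Q/A = 0.01836/0.01188 = 1.545 m/s; Re = 2.945e+05; ε/D = 0.00374; Haaland → f = 0.02828; ΔP_A = f(L/D)(ρV²/2) = 3576 Pa.
Pipe B: V = Q/A = 0.01836/0.008495 = 2.161 m/s; Re = 3.483e+05; ε/D = 0.000413; Haaland → f = 0.01737; ΔP_B = f(L/D)(ρV²/2) = 8124 Pa.
ΔP_A/ΔP_B = 3576/8124 = 0.440.

ΔP_A/ΔP_B ≈ 0.440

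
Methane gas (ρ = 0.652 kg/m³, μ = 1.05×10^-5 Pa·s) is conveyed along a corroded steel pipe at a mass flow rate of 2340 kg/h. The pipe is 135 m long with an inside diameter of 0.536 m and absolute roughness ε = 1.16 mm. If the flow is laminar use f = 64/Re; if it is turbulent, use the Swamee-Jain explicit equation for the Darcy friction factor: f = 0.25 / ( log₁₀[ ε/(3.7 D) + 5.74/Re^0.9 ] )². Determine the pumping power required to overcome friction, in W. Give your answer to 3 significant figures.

P ≈ 40.3 W

ṁ = 2340 kg/h = 2340/3600 = 0.65 kg/s.
A = πD²/4 = π(0.536)²/4 = 0.2256 m²; mean velocity V = ṁ/(ρA) = 0.65/(0.652 · 0.2256) = 4.418 m/s.
Reynolds number Re = ρVD/μ = 0.652 · 4.418 · 0.536 / 1.05e-05 = 1.471e+05.
Re > 4000 → turbulent. Relative roughness ε/D = 0.00116/0.536 = 0.00216. Swamee-Jain: f = 0.25/(log₁₀[0.00216/3.7 + 5.74/1.471e+05^0.9])² = 0.25/(log₁₀[0.000585 + 0.000128])² = 0.25/(-3.147)² = 0.02525.
Darcy-Weisbach: ΔP = f(L/D)(ρV²/2) = 0.02525·(135/0.536)·(0.652·4.418²/2) = 0.02525·251.9·6.364 = 40.47 Pa.
Q = ṁ/ρ = 0.65/0.652 = 0.9969 m³/s.
Pumping power P = QΔP = 0.9969·40.47 = 40.34 W = 40.3 W.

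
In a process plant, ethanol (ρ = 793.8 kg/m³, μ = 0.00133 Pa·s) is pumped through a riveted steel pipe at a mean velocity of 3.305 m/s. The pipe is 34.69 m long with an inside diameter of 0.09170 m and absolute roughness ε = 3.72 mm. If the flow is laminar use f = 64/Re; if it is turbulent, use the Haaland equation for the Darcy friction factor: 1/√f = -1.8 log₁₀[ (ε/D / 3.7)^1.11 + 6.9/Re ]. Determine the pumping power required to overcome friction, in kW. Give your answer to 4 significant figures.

Reynolds number Re = ρVD/μ = 793.8 · 3.305 · 0.0917 / 0.00133 = 1.809e+05.
Re > 4000 → turbulent. Relative roughness ε/D = 0.00372/0.0917 = 0.0406. Haaland: 1/√f = -1.8 log₁₀[(0.0406/3.7)^1.11 + 6.9/1.809e+05] = -1.8 log₁₀[0.00667 + 3.81e-05] = 3.912, so f = 0.06535.
Darcy-Weisbach: ΔP = f(L/D)(ρV²/2) = 0.06535·(34.69/0.0917)·(793.8·3.305²/2) = 0.06535·378.3·4335 = 1.072e+05 Pa.
Q = V·A = 3.305·0.006604 = 0.02183 m³/s.
Pumping power P = QΔP = 0.02183·1.072e+05 = 2339.5 W = 2.340 kW.

P ≈ 2.340 kW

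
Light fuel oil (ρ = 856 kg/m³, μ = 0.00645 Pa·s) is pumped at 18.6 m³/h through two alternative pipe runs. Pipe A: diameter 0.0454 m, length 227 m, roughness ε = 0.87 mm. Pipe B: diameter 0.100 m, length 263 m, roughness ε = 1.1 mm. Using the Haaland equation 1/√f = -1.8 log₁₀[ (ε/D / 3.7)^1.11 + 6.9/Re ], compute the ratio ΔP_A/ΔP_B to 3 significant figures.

ΔP_A/ΔP_B ≈ 50.0

Pipe A: V = Q/A = 0.005167/0.001619 = 3.192 m/s; Re = 1.923e+04; ε/D = 0.0192; Haaland → f = 0.04992; ΔP_A = f(L/D)(ρV²/2) = 1.088e+06 Pa.
Pipe B: V = Q/A = 0.005167/0.007854 = 0.6578 m/s; Re = 8730; ε/D = 0.011; Haaland → f = 0.04471; ΔP_B = f(L/D)(ρV²/2) = 2.178e+04 Pa.
ΔP_A/ΔP_B = 1.088e+06/2.178e+04 = 50.0.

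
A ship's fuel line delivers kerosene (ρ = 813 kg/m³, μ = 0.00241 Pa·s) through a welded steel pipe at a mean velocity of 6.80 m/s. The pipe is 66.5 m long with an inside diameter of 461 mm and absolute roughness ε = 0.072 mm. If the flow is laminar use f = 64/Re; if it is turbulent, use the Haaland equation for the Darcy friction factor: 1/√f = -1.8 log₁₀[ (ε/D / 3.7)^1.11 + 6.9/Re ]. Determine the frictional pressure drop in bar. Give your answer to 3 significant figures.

Reynolds number Re = ρVD/μ = 813 · 6.8 · 0.461 / 0.00241 = 1.058e+06.
Re > 4000 → turbulent. Relative roughness ε/D = 7.2e-05/0.461 = 0.000156. Haaland: 1/√f = -1.8 log₁₀[(0.000156/3.7)^1.11 + 6.9/1.058e+06] = -1.8 log₁₀[1.39e-05 + 6.52e-06] = 8.44, so f = 0.01404.
Darcy-Weisbach: ΔP = f(L/D)(ρV²/2) = 0.01404·(66.5/0.461)·(813·6.8²/2) = 0.01404·144.3·1.88e+04 = 3.806e+04 Pa.
ΔP = 3.806e+04 Pa = 0.381 bar.

ΔP ≈ 0.381 bar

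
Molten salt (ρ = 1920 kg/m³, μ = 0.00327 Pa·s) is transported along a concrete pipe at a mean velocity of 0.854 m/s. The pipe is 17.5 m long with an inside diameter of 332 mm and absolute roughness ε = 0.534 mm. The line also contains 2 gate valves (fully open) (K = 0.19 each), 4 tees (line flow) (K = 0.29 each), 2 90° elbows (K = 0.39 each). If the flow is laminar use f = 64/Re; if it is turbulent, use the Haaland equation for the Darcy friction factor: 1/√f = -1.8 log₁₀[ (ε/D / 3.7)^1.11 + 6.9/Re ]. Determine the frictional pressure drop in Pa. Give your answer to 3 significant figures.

Reynolds number Re = ρVD/μ = 1920 · 0.854 · 0.332 / 0.00327 = 1.665e+05.
Re > 4000 → turbulent. Relative roughness ε/D = 0.000534/0.332 = 0.00161. Haaland: 1/√f = -1.8 log₁₀[(0.00161/3.7)^1.11 + 6.9/1.665e+05] = -1.8 log₁₀[0.000186 + 4.14e-05] = 6.559, so f = 0.02324.
Total minor-loss coefficient ΣK = 2·0.19 + 4·0.29 + 2·0.39 = 2.32.
ΔP = [f·L/D + ΣK]·(ρV²/2) = [0.02324·17.5/0.332 + 2.32]·(1920·0.854²/2) = [1.225 + 2.32]·700.1 = 2482 Pa.

ΔP ≈ 2480 Pa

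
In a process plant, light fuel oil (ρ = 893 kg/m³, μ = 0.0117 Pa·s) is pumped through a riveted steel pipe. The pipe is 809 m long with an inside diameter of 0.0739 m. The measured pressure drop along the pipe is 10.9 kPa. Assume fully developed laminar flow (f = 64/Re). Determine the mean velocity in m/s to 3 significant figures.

V ≈ 0.197 m/s

For laminar flow, f = 64/Re with Re = ρVD/μ, so Darcy-Weisbach reduces to ΔP = 32μLV/D². Solving for V: V = ΔP·D²/(32μL) = 1.09e+04·(0.0739)²/(32·0.0117·809) = 0.1965 m/s.
Check: Re = ρVD/μ = 893·0.1965·0.0739/0.0117 = 1109 < 2300, so the laminar assumption holds.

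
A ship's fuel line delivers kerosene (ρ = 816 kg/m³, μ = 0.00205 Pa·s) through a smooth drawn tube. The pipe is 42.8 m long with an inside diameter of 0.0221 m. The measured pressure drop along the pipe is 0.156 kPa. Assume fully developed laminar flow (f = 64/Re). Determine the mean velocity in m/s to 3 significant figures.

V ≈ 0.0271 m/s

For laminar flow, f = 64/Re with Re = ρVD/μ, so Darcy-Weisbach reduces to ΔP = 32μLV/D². Solving for V: V = ΔP·D²/(32μL) = 156·(0.0221)²/(32·0.00205·42.8) = 0.02714 m/s.
Check: Re = ρVD/μ = 816·0.02714·0.0221/0.00205 = 238.7 < 2300, so the laminar assumption holds.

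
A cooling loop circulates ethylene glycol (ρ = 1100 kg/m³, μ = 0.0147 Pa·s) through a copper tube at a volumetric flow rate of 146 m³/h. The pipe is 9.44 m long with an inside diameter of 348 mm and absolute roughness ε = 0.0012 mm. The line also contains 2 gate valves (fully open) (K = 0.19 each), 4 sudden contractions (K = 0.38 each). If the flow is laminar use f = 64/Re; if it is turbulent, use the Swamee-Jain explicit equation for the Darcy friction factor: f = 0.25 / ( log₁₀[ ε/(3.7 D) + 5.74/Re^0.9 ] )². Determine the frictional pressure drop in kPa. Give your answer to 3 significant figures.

Q = 146 m³/h = 146/3600 = 0.04056 m³/s.
Cross-sectional area A = πD²/4 = π(0.348)²/4 = 0.09511 m²; mean velocity V = Q/A = 0.04056/0.09511 = 0.4264 m/s.
Reynolds number Re = ρVD/μ = 1100 · 0.4264 · 0.348 / 0.0147 = 1.11e+04.
Re > 4000 → turbulent. Relative roughness ε/D = 1.2e-06/0.348 = 3.45e-06. Swamee-Jain: f = 0.25/(log₁₀[3.45e-06/3.7 + 5.74/1.11e+04^0.9])² = 0.25/(log₁₀[9.32e-07 + 0.00131])² = 0.25/(-2.882)² = 0.03011.
Total minor-loss coefficient ΣK = 2·0.19 + 4·0.38 = 1.9.
ΔP = [f·L/D + ΣK]·(ρV²/2) = [0.03011·9.44/0.348 + 1.9]·(1100·0.4264²/2) = [0.8167 + 1.9]·99.99 = 271.6 Pa.
ΔP = 271.6 Pa = 0.272 kPa.

ΔP ≈ 0.272 kPa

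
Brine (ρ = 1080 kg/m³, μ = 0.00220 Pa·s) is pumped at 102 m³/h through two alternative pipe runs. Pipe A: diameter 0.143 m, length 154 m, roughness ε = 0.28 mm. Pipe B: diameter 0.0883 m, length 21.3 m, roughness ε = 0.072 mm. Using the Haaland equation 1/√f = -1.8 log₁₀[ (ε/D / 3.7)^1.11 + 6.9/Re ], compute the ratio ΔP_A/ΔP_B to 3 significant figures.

Pipe A: V = Q/A = 0.02833/0.01606 = 1.764 m/s; Re = 1.238e+05; ε/D = 0.00196; Haaland → f = 0.02459; ΔP_A = f(L/D)(ρV²/2) = 4.45e+04 Pa.
Pipe B: V = Q/A = 0.02833/0.006124 = 4.627 m/s; Re = 2.006e+05; ε/D = 0.000815; Haaland → f = 0.02014; ΔP_B = f(L/D)(ρV²/2) = 5.616e+04 Pa.
ΔP_A/ΔP_B = 4.45e+04/5.616e+04 = 0.792.

ΔP_A/ΔP_B ≈ 0.792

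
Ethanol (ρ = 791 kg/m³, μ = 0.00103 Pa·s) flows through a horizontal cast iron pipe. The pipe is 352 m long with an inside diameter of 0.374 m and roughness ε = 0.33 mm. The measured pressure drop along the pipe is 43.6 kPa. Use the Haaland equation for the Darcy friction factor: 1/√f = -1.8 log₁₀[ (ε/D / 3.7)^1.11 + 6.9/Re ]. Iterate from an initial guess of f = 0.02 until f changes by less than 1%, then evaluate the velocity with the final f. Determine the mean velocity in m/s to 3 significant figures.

V ≈ 2.45 m/s

Rearranging Darcy-Weisbach: V = √(2·ΔP·D/(f·L·ρ)). With ε/D = 0.00033/0.374 = 0.000882, iterate starting from f = 0.02:
  f = 0.02 → V = √(2·4.36e+04·0.374/(0.02·352·791)) = 2.42 m/s; Re = ρVD/μ = 6.951e+05; f → 0.0195
  f = 0.0195 → V = 2.451 m/s; Re = 7.039e+05; f → 0.0195
Converged (Δf/f < 1%). With the final f = 0.0195: V = √(2·4.36e+04·0.374/(0.0195·352·791)) = 2.451 m/s.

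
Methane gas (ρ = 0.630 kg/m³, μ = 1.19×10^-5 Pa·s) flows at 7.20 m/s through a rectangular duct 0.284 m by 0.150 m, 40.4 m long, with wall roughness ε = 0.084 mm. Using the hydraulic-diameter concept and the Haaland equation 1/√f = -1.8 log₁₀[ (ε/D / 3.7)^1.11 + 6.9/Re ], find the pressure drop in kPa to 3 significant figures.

ΔP ≈ 0.0693 kPa

Hydraulic diameter D_h = 4A/P = 4·(0.284·0.15)/(2·(0.284+0.15)) = 0.1704/0.868 = 0.1963 m.
Re = ρVD_h/μ = 0.63·7.2·0.1963/1.19e-05 = 7.483e+04.
ε/D_h = 8.4e-05/0.1963 = 0.000428; Haaland gives 1/√f = -1.8 log₁₀[4.27e-05+9.22e-05] = 6.966, so f = 0.02061.
ΔP = f(L/D_h)(ρV²/2) = 0.02061·40.4/0.1963·16.33 = 69.25 Pa.
ΔP = 0.0693 kPa.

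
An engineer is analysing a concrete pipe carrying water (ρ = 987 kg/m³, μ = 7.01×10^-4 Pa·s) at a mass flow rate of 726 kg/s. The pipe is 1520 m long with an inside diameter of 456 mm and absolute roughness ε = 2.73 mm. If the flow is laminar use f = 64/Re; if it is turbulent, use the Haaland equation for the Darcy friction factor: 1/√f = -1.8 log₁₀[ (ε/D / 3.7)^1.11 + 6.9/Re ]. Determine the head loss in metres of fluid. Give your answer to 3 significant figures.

h_f ≈ 111 m

A = πD²/4 = π(0.456)²/4 = 0.1633 m²; mean velocity V = ṁ/(ρA) = 726/(987 · 0.1633) = 4.504 m/s.
Reynolds number Re = ρVD/μ = 987 · 4.504 · 0.456 / 0.000701 = 2.892e+06.
Re > 4000 → turbulent. Relative roughness ε/D = 0.00273/0.456 = 0.00599. Haaland: 1/√f = -1.8 log₁₀[(0.00599/3.7)^1.11 + 6.9/2.892e+06] = -1.8 log₁₀[0.000798 + 2.39e-06] = 5.574, so f = 0.03218.
Darcy-Weisbach: ΔP = f(L/D)(ρV²/2) = 0.03218·(1520/0.456)·(987·4.504²/2) = 0.03218·3333·1.001e+04 = 1.074e+06 Pa.
Head loss h_f = ΔP/(ρg) = 1.074e+06/(987·9.81) = 111 m.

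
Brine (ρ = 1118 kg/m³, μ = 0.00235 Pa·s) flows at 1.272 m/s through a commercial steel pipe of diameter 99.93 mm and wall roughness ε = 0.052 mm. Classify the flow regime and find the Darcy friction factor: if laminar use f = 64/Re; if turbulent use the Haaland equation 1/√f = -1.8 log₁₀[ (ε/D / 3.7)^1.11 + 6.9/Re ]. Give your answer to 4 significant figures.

Re = ρVD/μ = 1118·1.272·0.09993/0.00235 = 6.047e+04.
Re > 4000 → turbulent. ε/D = 5.2e-05/0.09993 = 0.00052; Haaland: 1/√f = -1.8 log₁₀[5.3e-05 + 0.000114] = 6.799, so f = 0.02164.

f ≈ 0.02164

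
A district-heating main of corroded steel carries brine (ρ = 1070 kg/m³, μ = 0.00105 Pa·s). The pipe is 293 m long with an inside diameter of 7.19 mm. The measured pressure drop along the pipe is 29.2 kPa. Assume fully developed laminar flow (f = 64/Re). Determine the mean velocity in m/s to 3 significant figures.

For laminar flow, f = 64/Re with Re = ρVD/μ, so Darcy-Weisbach reduces to ΔP = 32μLV/D². Solving for V: V = ΔP·D²/(32μL) = 2.92e+04·(0.00719)²/(32·0.00105·293) = 0.1533 m/s.
Check: Re = ρVD/μ = 1070·0.1533·0.00719/0.00105 = 1123 < 2300, so the laminar assumption holds.

V ≈ 0.153 m/s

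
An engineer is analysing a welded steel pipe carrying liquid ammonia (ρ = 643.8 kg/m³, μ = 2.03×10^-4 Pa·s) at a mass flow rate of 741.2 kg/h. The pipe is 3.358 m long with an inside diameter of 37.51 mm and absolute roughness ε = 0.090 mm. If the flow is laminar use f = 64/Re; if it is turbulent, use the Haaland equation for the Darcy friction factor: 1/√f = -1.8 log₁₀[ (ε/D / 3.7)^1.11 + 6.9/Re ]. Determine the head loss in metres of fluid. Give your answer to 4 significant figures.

h_f ≈ 0.01076 m

ṁ = 741.2 kg/h = 741.2/3600 = 0.2059 kg/s.
A = πD²/4 = π(0.03751)²/4 = 0.001105 m²; mean velocity V = ṁ/(ρA) = 0.2059/(643.8 · 0.001105) = 0.2894 m/s.
Reynolds number Re = ρVD/μ = 643.8 · 0.2894 · 0.03751 / 0.000203 = 3.443e+04.
Re > 4000 → turbulent. Relative roughness ε/D = 9e-05/0.03751 = 0.0024. Haaland: 1/√f = -1.8 log₁₀[(0.0024/3.7)^1.11 + 6.9/3.443e+04] = -1.8 log₁₀[0.000289 + 0.0002] = 5.958, so f = 0.02817.
Darcy-Weisbach: ΔP = f(L/D)(ρV²/2) = 0.02817·(3.358/0.03751)·(643.8·0.2894²/2) = 0.02817·89.52·26.96 = 67.99 Pa.
Head loss h_f = ΔP/(ρg) = 67.99/(643.8·9.81) = 0.01076 m.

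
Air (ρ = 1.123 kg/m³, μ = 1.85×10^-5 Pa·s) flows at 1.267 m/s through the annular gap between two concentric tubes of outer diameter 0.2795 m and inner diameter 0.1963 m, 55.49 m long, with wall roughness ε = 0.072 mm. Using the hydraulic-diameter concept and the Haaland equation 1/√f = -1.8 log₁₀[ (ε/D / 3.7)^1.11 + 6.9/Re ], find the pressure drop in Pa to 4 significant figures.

Hydraulic diameter D_h = 4A/P = D_o - D_i = 0.2795 - 0.1963 = 0.0832 m.
Re = ρVD_h/μ = 1.123·1.267·0.0832/1.85e-05 = 6399.
ε/D_h = 7.2e-05/0.0832 = 0.000865; Haaland gives 1/√f = -1.8 log₁₀[9.32e-05+0.00108] = 5.276, so f = 0.03592.
ΔP = f(L/D_h)(ρV²/2) = 0.03592·55.49/0.0832·0.9014 = 21.59 Pa.

ΔP ≈ 21.59 Pa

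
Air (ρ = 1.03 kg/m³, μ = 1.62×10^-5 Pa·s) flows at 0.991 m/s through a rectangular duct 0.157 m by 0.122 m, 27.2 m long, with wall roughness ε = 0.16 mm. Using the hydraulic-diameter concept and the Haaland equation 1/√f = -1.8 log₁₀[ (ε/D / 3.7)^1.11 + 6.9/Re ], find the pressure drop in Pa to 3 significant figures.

Hydraulic diameter D_h = 4A/P = 4·(0.157·0.122)/(2·(0.157+0.122)) = 0.07662/0.558 = 0.1373 m.
Re = ρVD_h/μ = 1.03·0.991·0.1373/1.62e-05 = 8651.
ε/D_h = 0.00016/0.1373 = 0.00117; Haaland gives 1/√f = -1.8 log₁₀[0.00013+0.000798] = 5.459, so f = 0.03356.
ΔP = f(L/D_h)(ρV²/2) = 0.03356·27.2/0.1373·0.5058 = 3.362 Pa.

ΔP ≈ 3.36 Pa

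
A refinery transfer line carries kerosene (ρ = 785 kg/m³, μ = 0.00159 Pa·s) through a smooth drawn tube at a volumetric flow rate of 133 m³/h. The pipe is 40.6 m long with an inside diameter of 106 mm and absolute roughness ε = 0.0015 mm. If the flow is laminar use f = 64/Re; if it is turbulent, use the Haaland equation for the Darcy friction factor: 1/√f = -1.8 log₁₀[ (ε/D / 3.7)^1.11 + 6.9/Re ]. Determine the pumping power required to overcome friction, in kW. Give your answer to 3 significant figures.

Q = 133 m³/h = 133/3600 = 0.03694 m³/s.
Cross-sectional area A = πD²/4 = π(0.106)²/4 = 0.008825 m²; mean velocity V = Q/A = 0.03694/0.008825 = 4.186 m/s.
Reynolds number Re = ρVD/μ = 785 · 4.186 · 0.106 / 0.00159 = 2.191e+05.
Re > 4000 → turbulent. Relative roughness ε/D = 1.5e-06/0.106 = 1.42e-05. Haaland: 1/√f = -1.8 log₁₀[(1.42e-05/3.7)^1.11 + 6.9/2.191e+05] = -1.8 log₁₀[9.7e-07 + 3.15e-05] = 8.079, so f = 0.01532.
Darcy-Weisbach: ΔP = f(L/D)(ρV²/2) = 0.01532·(40.6/0.106)·(785·4.186²/2) = 0.01532·383·6879 = 4.036e+04 Pa.
Pumping power P = QΔP = 0.03694·4.036e+04 = 1491 W = 1.49 kW.

P ≈ 1.49 kW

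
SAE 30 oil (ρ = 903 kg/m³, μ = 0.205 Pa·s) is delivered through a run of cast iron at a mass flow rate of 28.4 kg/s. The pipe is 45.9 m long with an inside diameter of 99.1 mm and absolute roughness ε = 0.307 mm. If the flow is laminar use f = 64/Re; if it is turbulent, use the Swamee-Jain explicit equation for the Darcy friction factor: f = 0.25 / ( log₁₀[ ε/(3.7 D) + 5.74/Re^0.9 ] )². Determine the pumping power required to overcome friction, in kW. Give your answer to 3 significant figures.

P ≈ 3.93 kW

A = πD²/4 = π(0.0991)²/4 = 0.007713 m²; mean velocity V = ṁ/(ρA) = 28.4/(903 · 0.007713) = 4.077 m/s.
Reynolds number Re = ρVD/μ = 903 · 4.077 · 0.0991 / 0.205 = 1780.
Re < 2300 → laminar flow, so f = 64/Re = 64/1780 = 0.03596 (the turbulent correlation is not needed).
Darcy-Weisbach: ΔP = f(L/D)(ρV²/2) = 0.03596·(45.9/0.0991)·(903·4.077²/2) = 0.03596·463.2·7507 = 1.25e+05 Pa.
Q = ṁ/ρ = 28.4/903 = 0.03145 m³/s.
Pumping power P = QΔP = 0.03145·1.25e+05 = 3932 W = 3.93 kW.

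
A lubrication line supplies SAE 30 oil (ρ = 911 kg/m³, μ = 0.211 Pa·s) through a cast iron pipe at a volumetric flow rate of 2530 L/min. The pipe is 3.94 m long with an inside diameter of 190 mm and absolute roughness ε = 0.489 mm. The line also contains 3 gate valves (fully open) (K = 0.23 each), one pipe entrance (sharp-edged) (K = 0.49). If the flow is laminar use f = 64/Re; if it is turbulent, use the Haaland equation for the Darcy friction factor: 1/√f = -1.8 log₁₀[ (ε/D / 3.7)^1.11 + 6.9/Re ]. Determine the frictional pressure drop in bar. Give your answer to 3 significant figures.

ΔP ≈ 0.0228 bar

Q = 2530 L/min = 2530/60000 = 0.04217 m³/s.
Cross-sectional area A = πD²/4 = π(0.19)²/4 = 0.02835 m²; mean velocity V = Q/A = 0.04217/0.02835 = 1.487 m/s.
Reynolds number Re = ρVD/μ = 911 · 1.487 · 0.19 / 0.211 = 1220.
Re < 2300 → laminar flow, so f = 64/Re = 64/1220 = 0.05246 (the turbulent correlation is not needed).
Total minor-loss coefficient ΣK = 3·0.23 + 1·0.49 = 1.18.
ΔP = [f·L/D + ΣK]·(ρV²/2) = [0.05246·3.94/0.19 + 1.18]·(911·1.487²/2) = [1.088 + 1.18]·1007 = 2285 Pa.
ΔP = 2285 Pa = 0.0228 bar.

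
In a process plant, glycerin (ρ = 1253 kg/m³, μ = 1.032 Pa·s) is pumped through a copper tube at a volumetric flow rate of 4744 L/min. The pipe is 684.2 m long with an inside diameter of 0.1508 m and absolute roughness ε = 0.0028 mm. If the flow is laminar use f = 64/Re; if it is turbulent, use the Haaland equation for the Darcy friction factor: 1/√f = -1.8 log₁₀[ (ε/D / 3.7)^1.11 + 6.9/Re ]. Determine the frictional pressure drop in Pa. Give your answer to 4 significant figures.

Q = 4744 L/min = 4744/60000 = 0.07907 m³/s.
Cross-sectional area A = πD²/4 = π(0.1508)²/4 = 0.01786 m²; mean velocity V = Q/A = 0.07907/0.01786 = 4.427 m/s.
Reynolds number Re = ρVD/μ = 1253 · 4.427 · 0.1508 / 1.03 = 810.5.
Re < 2300 → laminar flow, so f = 64/Re = 64/810.5 = 0.07896 (the turbulent correlation is not needed).
Darcy-Weisbach: ΔP = f(L/D)(ρV²/2) = 0.07896·(684.2/0.1508)·(1253·4.427²/2) = 0.07896·4537·1.228e+04 = 4.399e+06 Pa.

ΔP ≈ 4399000 Pa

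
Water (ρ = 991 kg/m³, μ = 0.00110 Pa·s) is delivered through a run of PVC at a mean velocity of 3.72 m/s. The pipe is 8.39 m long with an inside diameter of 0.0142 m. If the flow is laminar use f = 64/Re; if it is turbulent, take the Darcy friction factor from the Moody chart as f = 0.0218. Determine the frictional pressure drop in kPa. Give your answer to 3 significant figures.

ΔP ≈ 88.3 kPa

Reynolds number Re = ρVD/μ = 991 · 3.72 · 0.0142 / 0.0011 = 4.759e+04.
Re > 4000 → turbulent; use the Moody-chart value f = 0.0218.
Darcy-Weisbach: ΔP = f(L/D)(ρV²/2) = 0.0218·(8.39/0.0142)·(991·3.72²/2) = 0.0218·590.8·6857 = 8.832e+04 Pa.
ΔP = 8.832e+04 Pa = 88.3 kPa.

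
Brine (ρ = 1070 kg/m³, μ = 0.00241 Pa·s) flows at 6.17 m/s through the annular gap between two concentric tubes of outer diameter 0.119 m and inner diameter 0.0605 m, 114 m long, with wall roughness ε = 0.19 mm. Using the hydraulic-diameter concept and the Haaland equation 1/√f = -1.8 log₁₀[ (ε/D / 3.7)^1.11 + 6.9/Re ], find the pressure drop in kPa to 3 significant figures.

ΔP ≈ 1090 kPa

Hydraulic diameter D_h = 4A/P = D_o - D_i = 0.119 - 0.0605 = 0.0585 m.
Re = ρVD_h/μ = 1070·6.17·0.0585/0.00241 = 1.603e+05.
ε/D_h = 0.00019/0.0585 = 0.00325; Haaland gives 1/√f = -1.8 log₁₀[0.000405+4.31e-05] = 6.028, so f = 0.02752.
ΔP = f(L/D_h)(ρV²/2) = 0.02752·114/0.0585·2.037e+04 = 1.092e+06 Pa.
ΔP = 1090 kPa.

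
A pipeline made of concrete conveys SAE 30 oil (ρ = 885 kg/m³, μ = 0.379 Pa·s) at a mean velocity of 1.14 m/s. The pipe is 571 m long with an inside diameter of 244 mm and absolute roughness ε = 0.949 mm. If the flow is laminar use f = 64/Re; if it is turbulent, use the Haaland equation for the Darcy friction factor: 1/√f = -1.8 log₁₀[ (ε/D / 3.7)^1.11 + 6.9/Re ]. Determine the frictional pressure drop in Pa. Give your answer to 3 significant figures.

Reynolds number Re = ρVD/μ = 885 · 1.14 · 0.244 / 0.379 = 649.5.
Re < 2300 → laminar flow, so f = 64/Re = 64/649.5 = 0.09853 (the turbulent correlation is not needed).
Darcy-Weisbach: ΔP = f(L/D)(ρV²/2) = 0.09853·(571/0.244)·(885·1.14²/2) = 0.09853·2340·575.1 = 1.326e+05 Pa.

ΔP ≈ 133000 Pa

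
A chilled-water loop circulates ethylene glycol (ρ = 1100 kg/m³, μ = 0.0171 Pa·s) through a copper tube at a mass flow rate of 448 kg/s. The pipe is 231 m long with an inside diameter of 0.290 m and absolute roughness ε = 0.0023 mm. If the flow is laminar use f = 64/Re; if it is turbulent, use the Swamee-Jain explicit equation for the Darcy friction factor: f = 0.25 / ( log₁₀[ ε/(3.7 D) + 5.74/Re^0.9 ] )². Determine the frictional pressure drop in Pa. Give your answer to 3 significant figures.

A = πD²/4 = π(0.29)²/4 = 0.06605 m²; mean velocity V = ṁ/(ρA) = 448/(1100 · 0.06605) = 6.166 m/s.
Reynolds number Re = ρVD/μ = 1100 · 6.166 · 0.29 / 0.0171 = 1.15e+05.
Re > 4000 → turbulent. Relative roughness ε/D = 2.3e-06/0.29 = 7.93e-06. Swamee-Jain: f = 0.25/(log₁₀[7.93e-06/3.7 + 5.74/1.15e+05^0.9])² = 0.25/(log₁₀[2.14e-06 + 0.00016])² = 0.25/(-3.79)² = 0.0174.
Darcy-Weisbach: ΔP = f(L/D)(ρV²/2) = 0.0174·(231/0.29)·(1100·6.166²/2) = 0.0174·796.6·2.091e+04 = 2.899e+05 Pa.

ΔP ≈ 290000 Pa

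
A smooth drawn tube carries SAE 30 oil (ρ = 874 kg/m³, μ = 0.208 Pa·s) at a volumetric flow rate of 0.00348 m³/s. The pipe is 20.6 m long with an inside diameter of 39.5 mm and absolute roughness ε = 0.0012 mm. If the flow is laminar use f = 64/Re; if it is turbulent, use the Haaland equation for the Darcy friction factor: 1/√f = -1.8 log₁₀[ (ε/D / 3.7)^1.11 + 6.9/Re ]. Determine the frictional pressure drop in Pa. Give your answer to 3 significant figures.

Cross-sectional area A = πD²/4 = π(0.0395)²/4 = 0.001225 m²; mean velocity V = Q/A = 0.00348/0.001225 = 2.84 m/s.
Reynolds number Re = ρVD/μ = 874 · 2.84 · 0.0395 / 0.208 = 471.3.
Re < 2300 → laminar flow, so f = 64/Re = 64/471.3 = 0.1358 (the turbulent correlation is not needed).
Darcy-Weisbach: ΔP = f(L/D)(ρV²/2) = 0.1358·(20.6/0.0395)·(874·2.84²/2) = 0.1358·521.5·3524 = 2.496e+05 Pa.

ΔP ≈ 250000 Pa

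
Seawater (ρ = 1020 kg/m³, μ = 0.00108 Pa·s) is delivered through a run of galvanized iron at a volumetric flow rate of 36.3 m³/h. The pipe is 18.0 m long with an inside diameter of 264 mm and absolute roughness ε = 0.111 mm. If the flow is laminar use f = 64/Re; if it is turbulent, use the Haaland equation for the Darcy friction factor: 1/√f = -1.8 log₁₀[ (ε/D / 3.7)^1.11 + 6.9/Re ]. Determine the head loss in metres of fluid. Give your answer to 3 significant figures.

h_f ≈ 0.00263 m

Q = 36.3 m³/h = 36.3/3600 = 0.01008 m³/s.
Cross-sectional area A = πD²/4 = π(0.264)²/4 = 0.05474 m²; mean velocity V = Q/A = 0.01008/0.05474 = 0.1842 m/s.
Reynolds number Re = ρVD/μ = 1020 · 0.1842 · 0.264 / 0.00108 = 4.593e+04.
Re > 4000 → turbulent. Relative roughness ε/D = 0.000111/0.264 = 0.00042. Haaland: 1/√f = -1.8 log₁₀[(0.00042/3.7)^1.11 + 6.9/4.593e+04] = -1.8 log₁₀[4.18e-05 + 0.00015] = 6.69, so f = 0.02234.
Darcy-Weisbach: ΔP = f(L/D)(ρV²/2) = 0.02234·(18/0.264)·(1020·0.1842²/2) = 0.02234·68.18·17.31 = 26.37 Pa.
Head loss h_f = ΔP/(ρg) = 26.37/(1020·9.81) = 0.00263 m.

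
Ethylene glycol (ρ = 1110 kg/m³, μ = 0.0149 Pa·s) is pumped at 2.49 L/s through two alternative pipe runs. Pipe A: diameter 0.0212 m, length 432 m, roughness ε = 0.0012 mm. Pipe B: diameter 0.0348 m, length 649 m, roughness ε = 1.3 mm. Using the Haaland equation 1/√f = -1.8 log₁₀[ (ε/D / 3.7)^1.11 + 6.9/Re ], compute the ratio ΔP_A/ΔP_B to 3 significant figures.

ΔP_A/ΔP_B ≈ 3.56

Pipe A: V = Q/A = 0.00249/0.000353 = 7.054 m/s; Re = 1.114e+04; ε/D = 5.66e-05; Haaland → f = 0.03005; ΔP_A = f(L/D)(ρV²/2) = 1.691e+07 Pa.
Pipe B: V = Q/A = 0.00249/0.0009511 = 2.618 m/s; Re = 6787; ε/D = 0.0374; Haaland → f = 0.06687; ΔP_B = f(L/D)(ρV²/2) = 4.744e+06 Pa.
ΔP_A/ΔP_B = 1.691e+07/4.744e+06 = 3.56.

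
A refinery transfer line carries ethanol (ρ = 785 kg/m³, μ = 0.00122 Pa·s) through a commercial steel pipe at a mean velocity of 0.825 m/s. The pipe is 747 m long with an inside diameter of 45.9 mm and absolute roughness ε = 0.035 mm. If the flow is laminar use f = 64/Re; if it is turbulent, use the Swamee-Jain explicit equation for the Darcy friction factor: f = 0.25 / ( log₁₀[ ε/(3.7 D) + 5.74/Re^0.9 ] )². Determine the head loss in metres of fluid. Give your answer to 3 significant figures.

Reynolds number Re = ρVD/μ = 785 · 0.825 · 0.0459 / 0.00122 = 2.437e+04.
Re > 4000 → turbulent. Relative roughness ε/D = 3.5e-05/0.0459 = 0.000763. Swamee-Jain: f = 0.25/(log₁₀[0.000763/3.7 + 5.74/2.437e+04^0.9])² = 0.25/(log₁₀[0.000206 + 0.000647])² = 0.25/(-3.069)² = 0.02654.
Darcy-Weisbach: ΔP = f(L/D)(ρV²/2) = 0.02654·(747/0.0459)·(785·0.825²/2) = 0.02654·1.627e+04·267.1 = 1.154e+05 Pa.
Head loss h_f = ΔP/(ρg) = 1.154e+05/(785·9.81) = 15.0 m.

h_f ≈ 15.0 m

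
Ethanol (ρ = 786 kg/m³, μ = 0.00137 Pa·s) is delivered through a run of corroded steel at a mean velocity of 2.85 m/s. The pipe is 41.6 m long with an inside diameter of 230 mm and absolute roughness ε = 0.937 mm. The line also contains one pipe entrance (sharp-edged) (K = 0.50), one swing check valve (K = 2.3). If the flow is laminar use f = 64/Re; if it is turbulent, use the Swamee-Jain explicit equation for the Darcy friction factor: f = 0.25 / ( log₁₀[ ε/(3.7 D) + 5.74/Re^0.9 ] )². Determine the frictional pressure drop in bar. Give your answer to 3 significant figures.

ΔP ≈ 0.257 bar

Reynolds number Re = ρVD/μ = 786 · 2.85 · 0.23 / 0.00137 = 3.761e+05.
Re > 4000 → turbulent. Relative roughness ε/D = 0.000937/0.23 = 0.00407. Swamee-Jain: f = 0.25/(log₁₀[0.00407/3.7 + 5.74/3.761e+05^0.9])² = 0.25/(log₁₀[0.0011 + 5.51e-05])² = 0.25/(-2.937)² = 0.02898.
Total minor-loss coefficient ΣK = 1·0.5 + 1·2.3 = 2.8.
ΔP = [f·L/D + ΣK]·(ρV²/2) = [0.02898·41.6/0.23 + 2.8]·(786·2.85²/2) = [5.242 + 2.8]·3192 = 2.567e+04 Pa.
ΔP = 2.567e+04 Pa = 0.257 bar.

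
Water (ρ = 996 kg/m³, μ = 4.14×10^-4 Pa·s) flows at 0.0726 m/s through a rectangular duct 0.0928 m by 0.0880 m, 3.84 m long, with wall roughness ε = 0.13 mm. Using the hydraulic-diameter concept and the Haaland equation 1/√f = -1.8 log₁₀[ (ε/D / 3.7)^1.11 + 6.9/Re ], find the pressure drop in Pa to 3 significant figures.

ΔP ≈ 3.32 Pa

Hydraulic diameter D_h = 4A/P = 4·(0.0928·0.088)/(2·(0.0928+0.088)) = 0.03267/0.3616 = 0.09034 m.
Re = ρVD_h/μ = 996·0.0726·0.09034/0.000414 = 1.578e+04.
ε/D_h = 0.00013/0.09034 = 0.00144; Haaland gives 1/√f = -1.8 log₁₀[0.000164+0.000437] = 5.798, so f = 0.02975.
ΔP = f(L/D_h)(ρV²/2) = 0.02975·3.84/0.09034·2.625 = 3.319 Pa.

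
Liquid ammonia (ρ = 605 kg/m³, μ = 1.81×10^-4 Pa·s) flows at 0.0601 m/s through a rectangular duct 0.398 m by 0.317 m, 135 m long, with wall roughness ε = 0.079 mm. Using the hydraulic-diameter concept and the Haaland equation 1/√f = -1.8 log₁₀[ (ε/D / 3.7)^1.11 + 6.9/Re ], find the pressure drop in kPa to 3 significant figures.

Hydraulic diameter D_h = 4A/P = 4·(0.398·0.317)/(2·(0.398+0.317)) = 0.5047/1.43 = 0.3529 m.
Re = ρVD_h/μ = 605·0.0601·0.3529/0.000181 = 7.09e+04.
ε/D_h = 7.9e-05/0.3529 = 0.000224; Haaland gives 1/√f = -1.8 log₁₀[2.08e-05+9.73e-05] = 7.07, so f = 0.02001.
ΔP = f(L/D_h)(ρV²/2) = 0.02001·135/0.3529·1.093 = 8.362 Pa.
ΔP = 0.00836 kPa.

ΔP ≈ 0.00836 kPa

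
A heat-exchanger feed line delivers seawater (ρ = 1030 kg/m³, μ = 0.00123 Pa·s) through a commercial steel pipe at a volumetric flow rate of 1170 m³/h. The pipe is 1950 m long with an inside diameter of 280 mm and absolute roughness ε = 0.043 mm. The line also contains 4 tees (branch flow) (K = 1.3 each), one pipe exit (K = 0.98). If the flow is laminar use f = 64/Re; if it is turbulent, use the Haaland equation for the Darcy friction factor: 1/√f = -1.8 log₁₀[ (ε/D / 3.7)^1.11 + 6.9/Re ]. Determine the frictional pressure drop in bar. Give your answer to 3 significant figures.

ΔP ≈ 14.8 bar

Q = 1170 m³/h = 1170/3600 = 0.325 m³/s.
Cross-sectional area A = πD²/4 = π(0.28)²/4 = 0.06158 m²; mean velocity V = Q/A = 0.325/0.06158 = 5.278 m/s.
Reynolds number Re = ρVD/μ = 1030 · 5.278 · 0.28 / 0.00123 = 1.238e+06.
Re > 4000 → turbulent. Relative roughness ε/D = 4.3e-05/0.28 = 0.000154. Haaland: 1/√f = -1.8 log₁₀[(0.000154/3.7)^1.11 + 6.9/1.238e+06] = -1.8 log₁₀[1.37e-05 + 5.58e-06] = 8.488, so f = 0.01388.
Total minor-loss coefficient ΣK = 4·1.3 + 1·0.98 = 6.18.
ΔP = [f·L/D + ΣK]·(ρV²/2) = [0.01388·1950/0.28 + 6.18]·(1030·5.278²/2) = [96.67 + 6.18]·1.435e+04 = 1.476e+06 Pa.
ΔP = 1.476e+06 Pa = 14.8 bar.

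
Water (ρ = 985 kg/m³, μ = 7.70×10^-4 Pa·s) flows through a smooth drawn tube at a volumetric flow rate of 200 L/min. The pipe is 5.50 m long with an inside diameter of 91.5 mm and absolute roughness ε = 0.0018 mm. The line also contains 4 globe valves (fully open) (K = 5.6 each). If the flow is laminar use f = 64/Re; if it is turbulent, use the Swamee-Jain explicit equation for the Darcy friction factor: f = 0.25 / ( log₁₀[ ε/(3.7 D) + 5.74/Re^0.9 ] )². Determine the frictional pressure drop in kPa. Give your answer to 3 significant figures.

ΔP ≈ 2.99 kPa

Q = 200 L/min = 200/60000 = 0.003333 m³/s.
Cross-sectional area A = πD²/4 = π(0.0915)²/4 = 0.006576 m²; mean velocity V = Q/A = 0.003333/0.006576 = 0.5069 m/s.
Reynolds number Re = ρVD/μ = 985 · 0.5069 · 0.0915 / 0.00077 = 5.934e+04.
Re > 4000 → turbulent. Relative roughness ε/D = 1.8e-06/0.0915 = 1.97e-05. Swamee-Jain: f = 0.25/(log₁₀[1.97e-05/3.7 + 5.74/5.934e+04^0.9])² = 0.25/(log₁₀[5.32e-06 + 0.00029])² = 0.25/(-3.529)² = 0.02007.
Total minor-loss coefficient ΣK = 4·5.6 = 22.4.
ΔP = [f·L/D + ΣK]·(ρV²/2) = [0.02007·5.5/0.0915 + 22.4]·(985·0.5069²/2) = [1.207 + 22.4]·126.6 = 2988 Pa.
ΔP = 2988 Pa = 2.99 kPa.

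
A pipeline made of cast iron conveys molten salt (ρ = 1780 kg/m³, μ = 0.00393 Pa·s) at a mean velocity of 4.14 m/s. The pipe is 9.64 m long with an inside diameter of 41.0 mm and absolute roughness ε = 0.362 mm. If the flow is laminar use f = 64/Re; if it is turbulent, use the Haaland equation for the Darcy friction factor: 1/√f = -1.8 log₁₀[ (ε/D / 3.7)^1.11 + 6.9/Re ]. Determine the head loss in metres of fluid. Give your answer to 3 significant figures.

Reynolds number Re = ρVD/μ = 1780 · 4.14 · 0.041 / 0.00393 = 7.688e+04.
Re > 4000 → turbulent. Relative roughness ε/D = 0.000362/0.041 = 0.00883. Haaland: 1/√f = -1.8 log₁₀[(0.00883/3.7)^1.11 + 6.9/7.688e+04] = -1.8 log₁₀[0.00123 + 8.98e-05] = 5.184, so f = 0.03721.
Darcy-Weisbach: ΔP = f(L/D)(ρV²/2) = 0.03721·(9.64/0.041)·(1780·4.14²/2) = 0.03721·235.1·1.525e+04 = 1.335e+05 Pa.
Head loss h_f = ΔP/(ρg) = 1.335e+05/(1780·9.81) = 7.64 m.

h_f ≈ 7.64 m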